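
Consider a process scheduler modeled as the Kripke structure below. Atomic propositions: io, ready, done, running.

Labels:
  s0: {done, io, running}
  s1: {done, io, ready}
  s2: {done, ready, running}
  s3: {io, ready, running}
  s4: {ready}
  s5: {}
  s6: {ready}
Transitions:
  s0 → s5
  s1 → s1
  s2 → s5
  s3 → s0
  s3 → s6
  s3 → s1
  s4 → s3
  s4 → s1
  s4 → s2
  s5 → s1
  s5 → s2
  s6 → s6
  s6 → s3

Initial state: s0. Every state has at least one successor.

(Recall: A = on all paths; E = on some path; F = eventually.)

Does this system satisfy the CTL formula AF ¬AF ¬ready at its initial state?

States satisfying ¬AF ¬ready: {s1, s3, s4, s6}.
States satisfying AF ¬AF ¬ready: {s1, s3, s4, s6}.
There is a path from s0 along which ¬AF ¬ready never holds.
s0 ∉ Sat(AF ¬AF ¬ready).

No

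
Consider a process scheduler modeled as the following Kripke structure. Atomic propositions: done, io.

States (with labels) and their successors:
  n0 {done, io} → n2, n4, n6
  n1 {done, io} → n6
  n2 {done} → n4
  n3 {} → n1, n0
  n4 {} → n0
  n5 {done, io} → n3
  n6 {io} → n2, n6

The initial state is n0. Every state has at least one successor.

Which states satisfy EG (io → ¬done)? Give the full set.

{n6}

States satisfying io → ¬done: {n2, n3, n4, n6}.
States satisfying EG (io → ¬done): {n6}.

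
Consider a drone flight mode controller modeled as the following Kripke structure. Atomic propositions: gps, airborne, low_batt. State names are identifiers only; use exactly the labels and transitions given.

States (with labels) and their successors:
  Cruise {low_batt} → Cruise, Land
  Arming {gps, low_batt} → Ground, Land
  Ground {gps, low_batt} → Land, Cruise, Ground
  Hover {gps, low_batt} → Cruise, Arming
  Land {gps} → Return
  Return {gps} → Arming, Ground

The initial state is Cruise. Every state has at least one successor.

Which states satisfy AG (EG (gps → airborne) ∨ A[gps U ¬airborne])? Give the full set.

States satisfying EG (gps → airborne) ∨ A[gps U ¬airborne]: {Cruise, Arming, Ground, Hover, Land, Return}.
States satisfying AG (EG (gps → airborne) ∨ A[gps U ¬airborne]): {Cruise, Arming, Ground, Hover, Land, Return}.

{Cruise, Arming, Ground, Hover, Land, Return}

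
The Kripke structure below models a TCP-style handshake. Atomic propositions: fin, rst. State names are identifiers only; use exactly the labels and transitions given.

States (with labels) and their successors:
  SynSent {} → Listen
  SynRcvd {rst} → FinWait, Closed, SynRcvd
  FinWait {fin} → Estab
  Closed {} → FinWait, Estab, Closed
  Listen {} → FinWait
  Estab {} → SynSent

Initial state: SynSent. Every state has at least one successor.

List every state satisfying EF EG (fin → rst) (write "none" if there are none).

{SynRcvd, Closed}

States satisfying EG (fin → rst): {SynRcvd, Closed}.
States satisfying EF EG (fin → rst): {SynRcvd, Closed}.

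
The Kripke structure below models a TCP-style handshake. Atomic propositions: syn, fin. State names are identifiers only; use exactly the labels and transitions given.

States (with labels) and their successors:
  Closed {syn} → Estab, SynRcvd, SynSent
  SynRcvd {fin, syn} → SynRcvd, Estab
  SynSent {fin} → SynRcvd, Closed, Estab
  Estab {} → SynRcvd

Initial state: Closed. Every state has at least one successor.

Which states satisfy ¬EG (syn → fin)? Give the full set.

{Closed}

States satisfying syn → fin: {SynRcvd, SynSent, Estab}.
States satisfying EG (syn → fin): {SynRcvd, SynSent, Estab}.
States satisfying ¬EG (syn → fin): {Closed}.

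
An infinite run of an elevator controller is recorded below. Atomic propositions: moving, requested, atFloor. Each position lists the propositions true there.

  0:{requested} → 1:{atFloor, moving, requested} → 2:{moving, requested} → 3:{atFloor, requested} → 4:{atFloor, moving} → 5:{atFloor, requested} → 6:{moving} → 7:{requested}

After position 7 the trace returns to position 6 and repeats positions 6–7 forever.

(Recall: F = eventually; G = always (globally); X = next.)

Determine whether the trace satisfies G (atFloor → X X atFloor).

Does not hold

atFloor → X X atFloor must hold at every position from 0 onward. It fails at position 4, so G (atFloor → X X atFloor) is false.
Positions where atFloor holds: 1, 3, 4, 5.
Check X X atFloor at each: 1→ok, 3→ok, 4→fails, 5→fails.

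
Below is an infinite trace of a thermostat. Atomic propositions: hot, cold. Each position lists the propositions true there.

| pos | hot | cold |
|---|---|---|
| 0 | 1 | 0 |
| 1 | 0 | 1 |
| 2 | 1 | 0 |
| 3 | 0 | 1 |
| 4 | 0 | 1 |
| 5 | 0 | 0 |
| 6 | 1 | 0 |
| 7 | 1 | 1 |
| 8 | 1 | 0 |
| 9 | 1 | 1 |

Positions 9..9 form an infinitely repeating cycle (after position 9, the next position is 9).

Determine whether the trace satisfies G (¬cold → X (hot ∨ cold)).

¬cold → X (hot ∨ cold) holds at every position 0..9, and those are all positions ever visited, so G (¬cold → X (hot ∨ cold)) holds.
Positions where ¬cold holds: 0, 2, 5, 6, 8.
Check X (hot ∨ cold) at each: 0→ok, 2→ok, 5→ok, 6→ok, 8→ok.

Holds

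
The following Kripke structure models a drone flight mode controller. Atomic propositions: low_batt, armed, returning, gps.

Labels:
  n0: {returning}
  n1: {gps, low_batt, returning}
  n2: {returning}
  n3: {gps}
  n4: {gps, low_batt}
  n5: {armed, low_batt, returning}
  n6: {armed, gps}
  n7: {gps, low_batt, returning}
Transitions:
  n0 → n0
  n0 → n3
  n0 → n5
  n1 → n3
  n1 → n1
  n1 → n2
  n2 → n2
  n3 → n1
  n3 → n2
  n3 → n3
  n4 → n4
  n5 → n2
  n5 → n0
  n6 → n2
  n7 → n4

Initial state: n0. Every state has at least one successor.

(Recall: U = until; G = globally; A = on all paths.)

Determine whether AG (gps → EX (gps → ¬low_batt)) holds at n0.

Satisfied

States satisfying gps → EX (gps → ¬low_batt): {n0, n1, n2, n3, n5, n6}.
States satisfying AG (gps → EX (gps → ¬low_batt)): {n0, n1, n2, n3, n5, n6}.
Every state reachable from n0 satisfies gps → EX (gps → ¬low_batt).
n0 ∈ Sat(AG (gps → EX (gps → ¬low_batt))).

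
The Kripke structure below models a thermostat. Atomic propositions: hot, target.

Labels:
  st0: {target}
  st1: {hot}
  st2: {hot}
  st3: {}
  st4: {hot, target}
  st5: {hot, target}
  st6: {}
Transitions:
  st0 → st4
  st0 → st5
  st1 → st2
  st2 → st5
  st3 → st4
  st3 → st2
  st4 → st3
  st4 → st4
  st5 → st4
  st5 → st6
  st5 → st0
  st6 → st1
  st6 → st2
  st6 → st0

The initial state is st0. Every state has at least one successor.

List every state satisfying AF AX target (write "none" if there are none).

States satisfying AX target: {st0, st2}.
States satisfying AF AX target: {st0, st1, st2, st6}.

{st0, st1, st2, st6}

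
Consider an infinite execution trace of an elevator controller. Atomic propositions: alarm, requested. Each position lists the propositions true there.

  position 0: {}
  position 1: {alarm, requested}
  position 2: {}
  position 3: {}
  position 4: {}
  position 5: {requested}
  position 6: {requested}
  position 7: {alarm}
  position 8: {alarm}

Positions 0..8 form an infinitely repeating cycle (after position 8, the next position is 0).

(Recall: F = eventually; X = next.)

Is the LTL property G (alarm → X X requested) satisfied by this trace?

alarm → X X requested must hold at every position from 0 onward. It fails at position 1, so G (alarm → X X requested) is false.
Positions where alarm holds: 1, 7, 8.
Check X X requested at each: 1→fails, 7→fails, 8→ok.

Does not hold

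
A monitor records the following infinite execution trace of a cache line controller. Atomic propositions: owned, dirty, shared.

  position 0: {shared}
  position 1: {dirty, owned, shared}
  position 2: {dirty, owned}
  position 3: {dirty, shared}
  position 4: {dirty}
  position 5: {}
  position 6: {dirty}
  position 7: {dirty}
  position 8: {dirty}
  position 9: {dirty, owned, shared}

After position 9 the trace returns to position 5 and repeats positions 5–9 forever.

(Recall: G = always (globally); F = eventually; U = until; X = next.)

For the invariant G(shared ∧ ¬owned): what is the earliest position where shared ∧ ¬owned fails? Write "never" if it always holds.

1

Check shared ∧ ¬owned at each position in order: 0 ✓.
At position 1 the labels are {dirty, owned, shared}, so shared ∧ ¬owned is false there. This is the first violation.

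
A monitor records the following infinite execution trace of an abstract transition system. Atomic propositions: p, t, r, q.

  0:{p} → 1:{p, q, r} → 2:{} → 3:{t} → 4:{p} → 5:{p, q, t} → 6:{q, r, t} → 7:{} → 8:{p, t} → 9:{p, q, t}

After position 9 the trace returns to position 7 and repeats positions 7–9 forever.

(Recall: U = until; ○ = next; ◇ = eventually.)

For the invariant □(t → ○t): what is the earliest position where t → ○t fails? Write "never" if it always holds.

Check t → ○t at each position in order: 0 ✓, 1 ✓, 2 ✓.
At position 3 the labels are {t} and the next position 4 has {p}, so t → ○t is false there. This is the first violation.

3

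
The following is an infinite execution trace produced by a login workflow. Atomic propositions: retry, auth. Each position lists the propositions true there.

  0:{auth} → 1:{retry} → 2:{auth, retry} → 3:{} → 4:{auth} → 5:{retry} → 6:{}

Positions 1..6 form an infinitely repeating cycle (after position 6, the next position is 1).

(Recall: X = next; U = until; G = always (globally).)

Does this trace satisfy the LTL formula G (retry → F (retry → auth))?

retry → F (retry → auth) holds at every position 0..6, and those are all positions ever visited, so G (retry → F (retry → auth)) holds.
Positions where retry holds: 1, 2, 5.
Check F (retry → auth) at each: 1→ok, 2→ok, 5→ok.

Satisfied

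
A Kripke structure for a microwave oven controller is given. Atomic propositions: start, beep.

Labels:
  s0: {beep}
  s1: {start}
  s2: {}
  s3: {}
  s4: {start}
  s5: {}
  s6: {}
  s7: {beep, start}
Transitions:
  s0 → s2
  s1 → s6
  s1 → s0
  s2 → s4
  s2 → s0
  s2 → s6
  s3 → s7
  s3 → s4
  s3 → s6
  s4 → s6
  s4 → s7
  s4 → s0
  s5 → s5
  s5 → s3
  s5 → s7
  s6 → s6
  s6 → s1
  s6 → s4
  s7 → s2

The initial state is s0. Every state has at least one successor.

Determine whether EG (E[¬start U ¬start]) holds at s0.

States satisfying E[¬start U ¬start]: {s0, s2, s3, s5, s6}.
States satisfying EG (E[¬start U ¬start]): {s0, s2, s3, s5, s6}.
s0 ∈ Sat(EG (E[¬start U ¬start])).

Holds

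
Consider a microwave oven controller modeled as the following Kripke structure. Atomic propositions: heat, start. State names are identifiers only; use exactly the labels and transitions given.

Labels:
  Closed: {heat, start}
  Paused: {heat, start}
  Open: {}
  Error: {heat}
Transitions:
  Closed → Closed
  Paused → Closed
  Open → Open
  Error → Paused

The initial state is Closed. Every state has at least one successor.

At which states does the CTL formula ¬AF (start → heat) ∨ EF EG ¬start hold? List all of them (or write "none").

{Open}

States satisfying start → heat: {Closed, Paused, Open, Error}.
States satisfying AF (start → heat): {Closed, Paused, Open, Error}.
States satisfying ¬AF (start → heat): ∅.
States satisfying EG ¬start: {Open}.
States satisfying EF EG ¬start: {Open}.
States satisfying ¬AF (start → heat) ∨ EF EG ¬start: {Open}.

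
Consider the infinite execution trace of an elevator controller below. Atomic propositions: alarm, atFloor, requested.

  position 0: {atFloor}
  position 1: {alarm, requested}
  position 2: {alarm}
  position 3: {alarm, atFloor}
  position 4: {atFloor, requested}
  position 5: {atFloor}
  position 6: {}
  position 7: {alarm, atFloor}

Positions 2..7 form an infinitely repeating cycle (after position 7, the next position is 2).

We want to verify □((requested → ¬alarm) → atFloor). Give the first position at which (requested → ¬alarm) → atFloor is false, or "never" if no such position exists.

2

Check (requested → ¬alarm) → atFloor at each position in order: 0 ✓, 1 ✓.
At position 2 the labels are {alarm}, so (requested → ¬alarm) → atFloor is false there. This is the first violation.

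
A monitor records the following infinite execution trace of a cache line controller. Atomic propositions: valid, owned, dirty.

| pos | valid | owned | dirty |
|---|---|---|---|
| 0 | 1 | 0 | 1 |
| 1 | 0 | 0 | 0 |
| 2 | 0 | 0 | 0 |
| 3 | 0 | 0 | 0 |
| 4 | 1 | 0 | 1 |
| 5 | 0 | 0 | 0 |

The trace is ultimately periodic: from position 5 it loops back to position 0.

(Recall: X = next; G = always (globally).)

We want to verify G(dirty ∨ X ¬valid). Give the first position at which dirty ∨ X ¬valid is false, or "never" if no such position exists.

Check dirty ∨ X ¬valid at each position in order: 0 ✓, 1 ✓, 2 ✓.
At position 3 the labels are {} and the next position 4 has {dirty, valid}, so dirty ∨ X ¬valid is false there. This is the first violation.

3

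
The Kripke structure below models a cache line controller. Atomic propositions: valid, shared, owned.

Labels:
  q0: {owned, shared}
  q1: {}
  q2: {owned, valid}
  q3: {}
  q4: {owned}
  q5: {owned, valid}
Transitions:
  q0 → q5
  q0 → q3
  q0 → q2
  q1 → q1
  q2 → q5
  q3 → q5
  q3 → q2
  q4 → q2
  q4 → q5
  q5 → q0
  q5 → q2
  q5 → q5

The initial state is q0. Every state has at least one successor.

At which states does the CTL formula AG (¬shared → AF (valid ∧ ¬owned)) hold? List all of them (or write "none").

none

States satisfying ¬shared → AF (valid ∧ ¬owned): {q0}.
States satisfying AG (¬shared → AF (valid ∧ ¬owned)): ∅.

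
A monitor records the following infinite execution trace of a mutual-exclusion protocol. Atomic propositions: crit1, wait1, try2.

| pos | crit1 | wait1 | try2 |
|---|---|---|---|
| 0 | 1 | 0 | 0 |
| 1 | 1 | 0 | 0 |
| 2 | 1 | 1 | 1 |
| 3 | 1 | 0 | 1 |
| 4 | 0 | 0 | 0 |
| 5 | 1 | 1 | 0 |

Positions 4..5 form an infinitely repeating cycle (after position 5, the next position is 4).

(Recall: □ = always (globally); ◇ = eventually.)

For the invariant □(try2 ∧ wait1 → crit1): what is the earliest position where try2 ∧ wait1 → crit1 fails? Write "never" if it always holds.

try2 ∧ wait1 → crit1 holds at every position 0..5, and those are all the positions the trace ever visits, so the invariant □(try2 ∧ wait1 → crit1) is never violated.

never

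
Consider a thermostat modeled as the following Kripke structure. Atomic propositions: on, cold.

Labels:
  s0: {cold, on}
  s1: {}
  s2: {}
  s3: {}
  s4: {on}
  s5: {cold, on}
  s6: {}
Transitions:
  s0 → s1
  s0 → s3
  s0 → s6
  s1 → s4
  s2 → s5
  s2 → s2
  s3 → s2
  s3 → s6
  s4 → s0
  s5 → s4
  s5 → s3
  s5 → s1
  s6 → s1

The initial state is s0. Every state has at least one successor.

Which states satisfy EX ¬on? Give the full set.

{s0, s2, s3, s5, s6}

States satisfying ¬on: {s1, s2, s3, s6}.
States satisfying EX ¬on: {s0, s2, s3, s5, s6}.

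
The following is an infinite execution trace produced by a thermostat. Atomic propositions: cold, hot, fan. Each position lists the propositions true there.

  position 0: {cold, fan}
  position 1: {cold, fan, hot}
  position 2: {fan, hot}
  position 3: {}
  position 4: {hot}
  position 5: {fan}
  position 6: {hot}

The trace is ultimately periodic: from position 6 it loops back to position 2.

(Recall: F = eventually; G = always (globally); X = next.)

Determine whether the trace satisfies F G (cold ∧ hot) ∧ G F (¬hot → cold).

G (cold ∧ hot) is false at every position 0..6, so it never becomes true and F G (cold ∧ hot) fails.
F (¬hot → cold) holds at every position 0..6, and those are all positions ever visited, so G F (¬hot → cold) holds.
At position 0: F G (cold ∧ hot) is false; G F (¬hot → cold) is true; so F G (cold ∧ hot) ∧ G F (¬hot → cold) is false.

No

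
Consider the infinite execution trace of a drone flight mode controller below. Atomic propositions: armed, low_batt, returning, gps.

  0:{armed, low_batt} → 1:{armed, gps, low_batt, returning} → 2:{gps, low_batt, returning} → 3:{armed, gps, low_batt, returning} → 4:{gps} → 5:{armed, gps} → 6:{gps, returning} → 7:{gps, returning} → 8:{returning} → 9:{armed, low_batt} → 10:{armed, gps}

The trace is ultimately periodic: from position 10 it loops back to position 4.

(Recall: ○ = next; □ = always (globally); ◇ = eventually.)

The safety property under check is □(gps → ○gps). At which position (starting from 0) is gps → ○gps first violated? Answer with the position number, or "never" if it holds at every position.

7

Check gps → ○gps at each position in order: 0 ✓, 1 ✓, 2 ✓, 3 ✓, 4 ✓, 5 ✓, 6 ✓.
At position 7 the labels are {gps, returning} and the next position 8 has {returning}, so gps → ○gps is false there. This is the first violation.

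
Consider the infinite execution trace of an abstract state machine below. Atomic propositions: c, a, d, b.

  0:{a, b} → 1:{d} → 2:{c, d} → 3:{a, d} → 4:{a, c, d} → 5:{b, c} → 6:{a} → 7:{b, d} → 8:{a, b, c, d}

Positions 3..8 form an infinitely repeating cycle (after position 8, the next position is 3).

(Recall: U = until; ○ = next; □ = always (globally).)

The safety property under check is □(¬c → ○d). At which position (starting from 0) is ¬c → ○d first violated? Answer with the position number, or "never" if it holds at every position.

never

¬c → ○d holds at every position 0..8, and those are all the positions the trace ever visits, so the invariant □(¬c → ○d) is never violated.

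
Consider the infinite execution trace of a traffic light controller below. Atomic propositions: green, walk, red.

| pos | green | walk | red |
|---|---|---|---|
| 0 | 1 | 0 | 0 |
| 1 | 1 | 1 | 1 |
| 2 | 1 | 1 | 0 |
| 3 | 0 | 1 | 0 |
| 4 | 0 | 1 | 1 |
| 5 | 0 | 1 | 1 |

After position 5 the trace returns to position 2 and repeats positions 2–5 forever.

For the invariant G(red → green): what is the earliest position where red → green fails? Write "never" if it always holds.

Check red → green at each position in order: 0 ✓, 1 ✓, 2 ✓, 3 ✓.
At position 4 the labels are {red, walk}, so red → green is false there. This is the first violation.

4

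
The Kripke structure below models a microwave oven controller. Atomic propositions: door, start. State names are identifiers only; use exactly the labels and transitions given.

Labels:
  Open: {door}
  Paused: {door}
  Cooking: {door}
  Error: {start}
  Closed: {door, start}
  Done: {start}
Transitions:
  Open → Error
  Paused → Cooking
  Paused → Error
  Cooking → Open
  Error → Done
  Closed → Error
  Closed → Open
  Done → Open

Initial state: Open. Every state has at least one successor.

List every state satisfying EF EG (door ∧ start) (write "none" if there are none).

States satisfying EG (door ∧ start): ∅.
States satisfying EF EG (door ∧ start): ∅.

none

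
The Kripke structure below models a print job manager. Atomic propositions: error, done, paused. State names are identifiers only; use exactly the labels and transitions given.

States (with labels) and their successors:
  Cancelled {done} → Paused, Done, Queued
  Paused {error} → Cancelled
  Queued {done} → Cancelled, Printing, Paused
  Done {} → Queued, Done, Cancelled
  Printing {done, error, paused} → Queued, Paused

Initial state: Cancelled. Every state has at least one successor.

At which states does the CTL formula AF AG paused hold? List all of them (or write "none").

States satisfying AG paused: ∅.
States satisfying AF AG paused: ∅.

none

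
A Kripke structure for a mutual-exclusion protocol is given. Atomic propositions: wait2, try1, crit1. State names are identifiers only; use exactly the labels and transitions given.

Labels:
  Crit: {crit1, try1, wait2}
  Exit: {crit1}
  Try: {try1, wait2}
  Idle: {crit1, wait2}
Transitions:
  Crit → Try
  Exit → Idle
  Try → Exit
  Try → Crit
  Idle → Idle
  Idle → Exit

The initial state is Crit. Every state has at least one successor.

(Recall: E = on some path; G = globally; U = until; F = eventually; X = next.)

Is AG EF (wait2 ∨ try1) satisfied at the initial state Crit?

Holds

States satisfying EF (wait2 ∨ try1): {Crit, Exit, Try, Idle}.
States satisfying AG EF (wait2 ∨ try1): {Crit, Exit, Try, Idle}.
Every state reachable from Crit satisfies EF (wait2 ∨ try1).
Crit ∈ Sat(AG EF (wait2 ∨ try1)).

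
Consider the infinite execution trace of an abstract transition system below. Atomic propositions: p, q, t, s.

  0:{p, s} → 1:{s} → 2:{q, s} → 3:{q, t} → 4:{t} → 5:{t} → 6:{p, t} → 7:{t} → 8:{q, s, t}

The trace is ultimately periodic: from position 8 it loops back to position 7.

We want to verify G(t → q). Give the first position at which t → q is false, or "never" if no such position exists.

Check t → q at each position in order: 0 ✓, 1 ✓, 2 ✓, 3 ✓.
At position 4 the labels are {t}, so t → q is false there. This is the first violation.

4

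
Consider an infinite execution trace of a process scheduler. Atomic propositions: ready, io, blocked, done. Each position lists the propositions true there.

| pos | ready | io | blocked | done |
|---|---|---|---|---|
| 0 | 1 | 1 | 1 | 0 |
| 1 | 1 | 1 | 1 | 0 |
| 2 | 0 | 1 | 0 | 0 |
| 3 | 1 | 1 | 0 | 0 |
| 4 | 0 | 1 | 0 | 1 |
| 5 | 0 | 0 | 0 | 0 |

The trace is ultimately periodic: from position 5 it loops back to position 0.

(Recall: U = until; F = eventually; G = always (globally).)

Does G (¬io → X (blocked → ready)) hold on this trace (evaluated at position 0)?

¬io → X (blocked → ready) holds at every position 0..5, and those are all positions ever visited, so G (¬io → X (blocked → ready)) holds.
Positions where ¬io holds: 5.
Check X (blocked → ready) at each: 5→ok.

Yes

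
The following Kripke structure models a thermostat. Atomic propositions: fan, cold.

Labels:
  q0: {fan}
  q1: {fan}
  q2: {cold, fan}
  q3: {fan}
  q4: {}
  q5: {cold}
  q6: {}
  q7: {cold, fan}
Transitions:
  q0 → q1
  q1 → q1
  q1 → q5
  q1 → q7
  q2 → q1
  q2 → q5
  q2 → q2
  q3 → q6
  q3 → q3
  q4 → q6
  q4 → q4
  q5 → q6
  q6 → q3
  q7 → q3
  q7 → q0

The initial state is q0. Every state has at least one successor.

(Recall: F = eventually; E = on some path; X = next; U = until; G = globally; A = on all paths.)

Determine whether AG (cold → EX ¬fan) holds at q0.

States satisfying cold → EX ¬fan: {q0, q1, q2, q3, q4, q5, q6}.
States satisfying AG (cold → EX ¬fan): {q3, q4, q5, q6}.
q7 is reachable from q0 and violates cold → EX ¬fan, so AG fails at q0.
q0 ∉ Sat(AG (cold → EX ¬fan)).

Violated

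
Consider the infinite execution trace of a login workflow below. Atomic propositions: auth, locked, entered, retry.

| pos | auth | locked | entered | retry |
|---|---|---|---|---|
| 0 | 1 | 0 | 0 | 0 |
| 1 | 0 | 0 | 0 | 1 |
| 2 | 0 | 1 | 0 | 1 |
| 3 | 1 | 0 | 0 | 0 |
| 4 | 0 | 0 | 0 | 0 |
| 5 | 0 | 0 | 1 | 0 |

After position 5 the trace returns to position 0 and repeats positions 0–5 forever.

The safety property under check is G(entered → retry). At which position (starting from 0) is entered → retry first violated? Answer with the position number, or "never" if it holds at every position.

5

Check entered → retry at each position in order: 0 ✓, 1 ✓, 2 ✓, 3 ✓, 4 ✓.
At position 5 the labels are {entered}, so entered → retry is false there. This is the first violation.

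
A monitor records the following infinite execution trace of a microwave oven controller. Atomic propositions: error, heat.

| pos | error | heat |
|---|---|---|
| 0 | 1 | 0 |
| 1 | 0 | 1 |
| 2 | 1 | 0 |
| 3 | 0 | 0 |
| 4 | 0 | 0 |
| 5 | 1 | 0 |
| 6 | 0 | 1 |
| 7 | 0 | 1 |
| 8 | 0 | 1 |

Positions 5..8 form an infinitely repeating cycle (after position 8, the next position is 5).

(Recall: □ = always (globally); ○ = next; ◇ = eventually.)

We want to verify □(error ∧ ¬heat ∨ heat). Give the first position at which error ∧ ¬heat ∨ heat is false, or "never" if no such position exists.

Check error ∧ ¬heat ∨ heat at each position in order: 0 ✓, 1 ✓, 2 ✓.
At position 3 the labels are {}, so error ∧ ¬heat ∨ heat is false there. This is the first violation.

3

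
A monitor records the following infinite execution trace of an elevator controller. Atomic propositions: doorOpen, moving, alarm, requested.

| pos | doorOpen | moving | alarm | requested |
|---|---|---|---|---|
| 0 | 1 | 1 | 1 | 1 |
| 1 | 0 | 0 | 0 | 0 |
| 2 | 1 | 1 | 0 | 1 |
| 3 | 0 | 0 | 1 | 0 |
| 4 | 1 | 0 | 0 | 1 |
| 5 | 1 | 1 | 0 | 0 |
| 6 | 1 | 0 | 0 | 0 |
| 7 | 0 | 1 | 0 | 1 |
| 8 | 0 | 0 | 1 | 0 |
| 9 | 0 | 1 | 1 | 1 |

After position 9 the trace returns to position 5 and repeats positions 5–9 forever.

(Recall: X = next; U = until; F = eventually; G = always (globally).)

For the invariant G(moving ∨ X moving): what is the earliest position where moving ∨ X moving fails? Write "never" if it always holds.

3

Check moving ∨ X moving at each position in order: 0 ✓, 1 ✓, 2 ✓.
At position 3 the labels are {alarm} and the next position 4 has {doorOpen, requested}, so moving ∨ X moving is false there. This is the first violation.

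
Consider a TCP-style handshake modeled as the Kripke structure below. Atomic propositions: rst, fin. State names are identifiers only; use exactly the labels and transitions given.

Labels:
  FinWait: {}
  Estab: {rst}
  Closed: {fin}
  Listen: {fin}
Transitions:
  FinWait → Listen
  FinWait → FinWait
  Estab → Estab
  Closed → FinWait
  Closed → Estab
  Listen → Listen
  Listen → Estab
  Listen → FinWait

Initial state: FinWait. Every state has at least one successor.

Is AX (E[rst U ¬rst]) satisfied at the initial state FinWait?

States satisfying E[rst U ¬rst]: {FinWait, Closed, Listen}.
States satisfying AX (E[rst U ¬rst]): {FinWait}.
FinWait ∈ Sat(AX (E[rst U ¬rst])).

Holds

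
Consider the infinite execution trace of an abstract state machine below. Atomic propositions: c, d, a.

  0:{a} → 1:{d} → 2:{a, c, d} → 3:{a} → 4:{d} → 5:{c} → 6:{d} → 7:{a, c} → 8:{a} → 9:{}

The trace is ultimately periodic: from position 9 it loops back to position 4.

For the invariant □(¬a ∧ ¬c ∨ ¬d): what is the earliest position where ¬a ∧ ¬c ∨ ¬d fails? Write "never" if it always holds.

Check ¬a ∧ ¬c ∨ ¬d at each position in order: 0 ✓, 1 ✓.
At position 2 the labels are {a, c, d}, so ¬a ∧ ¬c ∨ ¬d is false there. This is the first violation.

2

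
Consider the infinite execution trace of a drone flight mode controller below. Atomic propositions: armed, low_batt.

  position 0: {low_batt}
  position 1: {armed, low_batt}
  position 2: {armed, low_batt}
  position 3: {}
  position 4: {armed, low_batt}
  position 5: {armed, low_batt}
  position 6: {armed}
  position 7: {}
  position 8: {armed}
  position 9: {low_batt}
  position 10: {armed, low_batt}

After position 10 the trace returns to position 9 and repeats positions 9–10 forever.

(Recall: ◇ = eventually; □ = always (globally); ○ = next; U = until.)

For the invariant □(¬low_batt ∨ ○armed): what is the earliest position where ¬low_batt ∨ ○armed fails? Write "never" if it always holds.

Check ¬low_batt ∨ ○armed at each position in order: 0 ✓, 1 ✓.
At position 2 the labels are {armed, low_batt} and the next position 3 has {}, so ¬low_batt ∨ ○armed is false there. This is the first violation.

2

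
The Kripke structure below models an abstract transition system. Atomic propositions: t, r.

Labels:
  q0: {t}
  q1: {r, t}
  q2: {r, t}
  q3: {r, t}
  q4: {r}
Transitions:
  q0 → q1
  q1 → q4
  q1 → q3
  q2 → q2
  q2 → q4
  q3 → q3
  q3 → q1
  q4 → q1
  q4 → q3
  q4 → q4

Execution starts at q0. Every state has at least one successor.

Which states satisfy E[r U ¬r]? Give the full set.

{q0}

States satisfying r: {q1, q2, q3, q4}.
States satisfying ¬r: {q0}.
States satisfying E[r U ¬r]: {q0}.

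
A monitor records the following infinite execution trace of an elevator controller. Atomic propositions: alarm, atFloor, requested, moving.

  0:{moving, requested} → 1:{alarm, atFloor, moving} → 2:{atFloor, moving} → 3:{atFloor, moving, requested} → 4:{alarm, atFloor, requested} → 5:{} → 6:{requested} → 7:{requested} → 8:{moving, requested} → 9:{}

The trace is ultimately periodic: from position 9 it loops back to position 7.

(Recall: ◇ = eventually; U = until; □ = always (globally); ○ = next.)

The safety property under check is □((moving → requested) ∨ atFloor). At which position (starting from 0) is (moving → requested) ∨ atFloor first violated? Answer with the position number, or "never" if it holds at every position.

never

(moving → requested) ∨ atFloor holds at every position 0..9, and those are all the positions the trace ever visits, so the invariant □((moving → requested) ∨ atFloor) is never violated.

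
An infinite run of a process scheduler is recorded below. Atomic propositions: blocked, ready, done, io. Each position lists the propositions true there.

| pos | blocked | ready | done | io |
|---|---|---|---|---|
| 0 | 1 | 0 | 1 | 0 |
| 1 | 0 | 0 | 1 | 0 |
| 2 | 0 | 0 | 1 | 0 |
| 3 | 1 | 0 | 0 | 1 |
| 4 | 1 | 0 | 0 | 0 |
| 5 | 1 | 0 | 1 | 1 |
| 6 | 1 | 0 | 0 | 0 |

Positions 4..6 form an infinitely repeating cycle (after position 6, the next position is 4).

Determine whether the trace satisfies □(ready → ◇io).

ready → ◇io holds at every position 0..6, and those are all positions ever visited, so □(ready → ◇io) holds.

Yes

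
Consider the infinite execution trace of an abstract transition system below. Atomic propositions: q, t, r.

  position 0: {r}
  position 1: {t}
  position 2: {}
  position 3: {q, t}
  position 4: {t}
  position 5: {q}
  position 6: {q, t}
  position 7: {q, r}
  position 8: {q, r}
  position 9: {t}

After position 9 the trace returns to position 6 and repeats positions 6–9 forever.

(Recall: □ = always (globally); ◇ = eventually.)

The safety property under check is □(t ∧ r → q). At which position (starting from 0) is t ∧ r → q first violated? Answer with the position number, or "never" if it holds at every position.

t ∧ r → q holds at every position 0..9, and those are all the positions the trace ever visits, so the invariant □(t ∧ r → q) is never violated.

never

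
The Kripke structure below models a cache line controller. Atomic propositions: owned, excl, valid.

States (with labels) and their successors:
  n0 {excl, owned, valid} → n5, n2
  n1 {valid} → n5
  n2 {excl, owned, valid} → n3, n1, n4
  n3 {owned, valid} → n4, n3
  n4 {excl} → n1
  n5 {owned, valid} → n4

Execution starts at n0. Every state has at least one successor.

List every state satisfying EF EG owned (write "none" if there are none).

States satisfying EG owned: {n0, n2, n3}.
States satisfying EF EG owned: {n0, n2, n3}.

{n0, n2, n3}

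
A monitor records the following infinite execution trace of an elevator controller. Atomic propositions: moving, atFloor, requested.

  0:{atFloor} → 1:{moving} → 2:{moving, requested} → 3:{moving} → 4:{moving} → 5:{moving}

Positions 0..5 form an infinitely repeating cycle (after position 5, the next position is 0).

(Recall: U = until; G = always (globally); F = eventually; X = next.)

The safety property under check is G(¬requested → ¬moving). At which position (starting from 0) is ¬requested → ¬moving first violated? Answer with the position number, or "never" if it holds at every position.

Check ¬requested → ¬moving at each position in order: 0 ✓.
At position 1 the labels are {moving}, so ¬requested → ¬moving is false there. This is the first violation.

1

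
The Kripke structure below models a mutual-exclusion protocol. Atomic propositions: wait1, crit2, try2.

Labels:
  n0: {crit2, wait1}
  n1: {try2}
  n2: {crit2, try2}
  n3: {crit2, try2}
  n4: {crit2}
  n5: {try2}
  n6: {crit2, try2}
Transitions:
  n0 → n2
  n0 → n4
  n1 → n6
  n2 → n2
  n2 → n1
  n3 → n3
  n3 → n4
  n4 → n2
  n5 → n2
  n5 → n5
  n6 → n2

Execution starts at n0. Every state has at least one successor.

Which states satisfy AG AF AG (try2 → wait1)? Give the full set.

none

States satisfying AF AG (try2 → wait1): ∅.
States satisfying AG AF AG (try2 → wait1): ∅.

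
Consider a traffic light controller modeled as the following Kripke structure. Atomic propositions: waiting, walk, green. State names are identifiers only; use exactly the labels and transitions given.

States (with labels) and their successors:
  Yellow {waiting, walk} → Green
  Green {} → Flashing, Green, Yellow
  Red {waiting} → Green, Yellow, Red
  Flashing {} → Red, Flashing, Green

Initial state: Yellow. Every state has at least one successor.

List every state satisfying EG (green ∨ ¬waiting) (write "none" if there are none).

States satisfying green ∨ ¬waiting: {Green, Flashing}.
States satisfying EG (green ∨ ¬waiting): {Green, Flashing}.

{Green, Flashing}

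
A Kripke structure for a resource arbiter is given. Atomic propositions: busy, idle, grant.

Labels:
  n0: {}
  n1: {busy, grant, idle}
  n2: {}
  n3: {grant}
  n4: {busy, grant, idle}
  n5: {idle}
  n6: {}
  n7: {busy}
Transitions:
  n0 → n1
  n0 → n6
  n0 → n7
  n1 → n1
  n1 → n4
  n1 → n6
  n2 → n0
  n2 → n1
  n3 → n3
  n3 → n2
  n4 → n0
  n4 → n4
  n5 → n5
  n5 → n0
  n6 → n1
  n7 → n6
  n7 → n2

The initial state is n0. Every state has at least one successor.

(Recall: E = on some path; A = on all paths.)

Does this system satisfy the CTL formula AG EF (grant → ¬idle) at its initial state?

States satisfying EF (grant → ¬idle): {n0, n1, n2, n3, n4, n5, n6, n7}.
States satisfying AG EF (grant → ¬idle): {n0, n1, n2, n3, n4, n5, n6, n7}.
Every state reachable from n0 satisfies EF (grant → ¬idle).
n0 ∈ Sat(AG EF (grant → ¬idle)).

Yes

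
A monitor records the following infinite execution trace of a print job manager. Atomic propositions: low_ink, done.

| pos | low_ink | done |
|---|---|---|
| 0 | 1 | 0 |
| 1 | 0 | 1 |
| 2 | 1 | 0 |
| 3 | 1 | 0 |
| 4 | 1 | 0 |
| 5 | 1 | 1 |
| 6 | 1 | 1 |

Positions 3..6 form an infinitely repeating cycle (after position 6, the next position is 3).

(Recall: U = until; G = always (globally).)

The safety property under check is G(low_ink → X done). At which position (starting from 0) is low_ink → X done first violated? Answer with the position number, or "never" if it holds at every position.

Check low_ink → X done at each position in order: 0 ✓, 1 ✓.
At position 2 the labels are {low_ink} and the next position 3 has {low_ink}, so low_ink → X done is false there. This is the first violation.

2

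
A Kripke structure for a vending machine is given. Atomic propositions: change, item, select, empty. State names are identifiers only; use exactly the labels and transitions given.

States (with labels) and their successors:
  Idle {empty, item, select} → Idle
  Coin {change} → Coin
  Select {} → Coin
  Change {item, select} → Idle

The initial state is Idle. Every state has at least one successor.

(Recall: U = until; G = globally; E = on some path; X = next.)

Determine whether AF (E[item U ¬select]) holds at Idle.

Does not hold

States satisfying E[item U ¬select]: {Coin, Select}.
States satisfying AF (E[item U ¬select]): {Coin, Select}.
There is a path from Idle along which E[item U ¬select] never holds.
Idle ∉ Sat(AF (E[item U ¬select])).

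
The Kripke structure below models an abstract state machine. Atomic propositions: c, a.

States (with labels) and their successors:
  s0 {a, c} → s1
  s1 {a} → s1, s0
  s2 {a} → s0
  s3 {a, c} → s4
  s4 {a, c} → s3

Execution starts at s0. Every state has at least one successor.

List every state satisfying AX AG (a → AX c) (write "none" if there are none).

{s3, s4}

States satisfying AG (a → AX c): {s3, s4}.
States satisfying AX AG (a → AX c): {s3, s4}.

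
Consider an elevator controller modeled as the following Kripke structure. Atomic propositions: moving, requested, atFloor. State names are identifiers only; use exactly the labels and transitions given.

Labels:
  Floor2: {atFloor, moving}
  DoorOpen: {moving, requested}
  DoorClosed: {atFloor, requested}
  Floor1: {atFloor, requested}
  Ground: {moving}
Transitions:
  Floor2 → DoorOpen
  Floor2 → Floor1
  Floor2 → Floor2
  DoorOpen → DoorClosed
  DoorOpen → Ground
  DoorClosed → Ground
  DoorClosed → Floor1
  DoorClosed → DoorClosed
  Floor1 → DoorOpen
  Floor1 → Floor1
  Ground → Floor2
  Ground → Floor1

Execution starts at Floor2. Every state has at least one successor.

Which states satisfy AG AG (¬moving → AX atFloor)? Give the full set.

none

States satisfying AG (¬moving → AX atFloor): ∅.
States satisfying AG AG (¬moving → AX atFloor): ∅.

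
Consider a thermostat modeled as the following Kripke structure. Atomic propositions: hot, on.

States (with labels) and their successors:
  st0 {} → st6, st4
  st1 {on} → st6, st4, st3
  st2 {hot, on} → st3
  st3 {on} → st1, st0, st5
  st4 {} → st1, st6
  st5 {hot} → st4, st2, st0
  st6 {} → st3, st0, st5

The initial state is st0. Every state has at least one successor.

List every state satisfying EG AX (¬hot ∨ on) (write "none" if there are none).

States satisfying AX (¬hot ∨ on): {st0, st1, st2, st4, st5}.
States satisfying EG AX (¬hot ∨ on): {st0, st1, st4, st5}.

{st0, st1, st4, st5}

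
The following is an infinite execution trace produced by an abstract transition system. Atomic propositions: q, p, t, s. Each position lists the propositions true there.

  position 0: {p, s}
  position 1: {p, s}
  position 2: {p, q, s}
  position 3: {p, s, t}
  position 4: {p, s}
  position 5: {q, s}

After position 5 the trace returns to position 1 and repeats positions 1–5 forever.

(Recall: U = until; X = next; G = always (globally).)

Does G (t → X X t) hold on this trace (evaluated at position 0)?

Violated

t → X X t must hold at every position from 0 onward. It fails at position 3, so G (t → X X t) is false.
Positions where t holds: 3.
Check X X t at each: 3→fails.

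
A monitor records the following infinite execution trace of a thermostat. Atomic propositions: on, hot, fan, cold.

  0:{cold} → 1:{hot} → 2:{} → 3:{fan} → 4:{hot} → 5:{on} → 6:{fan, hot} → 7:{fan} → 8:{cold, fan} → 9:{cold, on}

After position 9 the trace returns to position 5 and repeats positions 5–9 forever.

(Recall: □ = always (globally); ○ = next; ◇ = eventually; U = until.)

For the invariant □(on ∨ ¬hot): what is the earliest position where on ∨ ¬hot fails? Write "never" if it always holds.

1

Check on ∨ ¬hot at each position in order: 0 ✓.
At position 1 the labels are {hot}, so on ∨ ¬hot is false there. This is the first violation.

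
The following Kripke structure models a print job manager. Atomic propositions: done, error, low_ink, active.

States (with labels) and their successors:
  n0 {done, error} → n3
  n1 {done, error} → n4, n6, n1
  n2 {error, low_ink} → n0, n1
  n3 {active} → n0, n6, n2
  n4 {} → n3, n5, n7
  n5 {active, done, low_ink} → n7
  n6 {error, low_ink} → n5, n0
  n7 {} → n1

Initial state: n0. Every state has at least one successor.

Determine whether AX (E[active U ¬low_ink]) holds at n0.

Yes

States satisfying E[active U ¬low_ink]: {n0, n1, n3, n4, n5, n7}.
States satisfying AX (E[active U ¬low_ink]): {n0, n2, n4, n5, n6, n7}.
n0 ∈ Sat(AX (E[active U ¬low_ink])).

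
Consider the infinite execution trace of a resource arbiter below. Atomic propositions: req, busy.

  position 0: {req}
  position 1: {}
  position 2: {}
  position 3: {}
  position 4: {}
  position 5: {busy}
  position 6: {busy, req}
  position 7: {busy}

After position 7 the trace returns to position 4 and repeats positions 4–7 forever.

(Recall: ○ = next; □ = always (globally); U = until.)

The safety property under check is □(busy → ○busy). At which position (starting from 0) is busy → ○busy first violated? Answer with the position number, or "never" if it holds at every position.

7

Check busy → ○busy at each position in order: 0 ✓, 1 ✓, 2 ✓, 3 ✓, 4 ✓, 5 ✓, 6 ✓.
At position 7 the labels are {busy} and the next position 4 has {}, so busy → ○busy is false there. This is the first violation.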